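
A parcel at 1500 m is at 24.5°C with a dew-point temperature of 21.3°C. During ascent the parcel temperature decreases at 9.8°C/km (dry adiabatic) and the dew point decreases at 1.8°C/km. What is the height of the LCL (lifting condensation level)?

1900 m

T and T_d converge at 9.8 − 1.8 = 8°C per km
Height above start = (24.5 − 21.3) / 8 = 0.4 km
LCL altitude = 1500 m + 400 m = 1900 m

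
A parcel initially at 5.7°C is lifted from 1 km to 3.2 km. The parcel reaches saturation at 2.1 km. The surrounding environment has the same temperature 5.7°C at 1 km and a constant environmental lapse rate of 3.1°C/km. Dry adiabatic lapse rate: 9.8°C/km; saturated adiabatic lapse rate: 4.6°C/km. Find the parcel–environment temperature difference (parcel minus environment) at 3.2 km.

-9.02°C (parcel cooler than environment)

Parcel:
  1000–2100 m, dry: Δz = 1.1 km ⇒ ΔT = -10.78°C; T = -5.08°C
  2100–3200 m, saturated: Δz = 1.1 km ⇒ ΔT = -5.06°C; T = -10.14°C
Environment:
  1000–3200 m, environment: Δz = 2.2 km ⇒ ΔT = -6.82°C; T = -1.12°C
T_parcel − T_env = -10.14 − (-1.12) = -9.02°C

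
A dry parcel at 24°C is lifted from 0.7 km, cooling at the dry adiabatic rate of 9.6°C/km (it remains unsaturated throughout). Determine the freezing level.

3.2 km

Height above start = (24 − 0) / 9.6 = 2.5 km
Altitude = 700 m + 2500 m = 3200 m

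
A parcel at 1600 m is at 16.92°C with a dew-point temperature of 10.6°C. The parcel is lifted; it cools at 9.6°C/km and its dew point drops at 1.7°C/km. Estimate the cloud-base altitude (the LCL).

2400 m

T and T_d converge at 9.6 − 1.7 = 7.9°C per km
Height above start = (16.92 − 10.6) / 7.9 = 0.8 km
LCL altitude = 1600 m + 800 m = 2400 m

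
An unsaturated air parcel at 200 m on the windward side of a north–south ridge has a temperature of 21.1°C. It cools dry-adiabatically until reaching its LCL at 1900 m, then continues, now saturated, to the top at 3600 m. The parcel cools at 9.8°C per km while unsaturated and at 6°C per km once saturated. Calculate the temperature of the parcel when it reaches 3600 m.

-5.76°C

200–1900 m, dry: Δz = 1.7 km ⇒ ΔT = -16.66°C; T = 4.44°C
1900–3600 m, saturated: Δz = 1.7 km ⇒ ΔT = -10.2°C; T = -5.76°C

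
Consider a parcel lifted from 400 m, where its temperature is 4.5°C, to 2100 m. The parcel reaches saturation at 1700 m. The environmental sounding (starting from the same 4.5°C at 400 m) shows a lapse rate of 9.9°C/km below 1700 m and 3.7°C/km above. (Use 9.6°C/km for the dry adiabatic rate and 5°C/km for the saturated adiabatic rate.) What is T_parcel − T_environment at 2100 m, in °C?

-0.13°C (parcel cooler than environment)

Parcel:
  Dry to 1700 m: -9.6 × 1.3 km = -12.48°C, so T = -7.98°C.
  Saturated to 2100 m: -5 × 0.4 km = -2°C, so T = -9.98°C.
Environment:
  Environment, lower layer to 1700 m: -9.9 × 1.3 km = -12.87°C, so T = -8.37°C.
  Environment, upper layer to 2100 m: -3.7 × 0.4 km = -1.48°C, so T = -9.85°C.
T_parcel − T_env = -9.98 − (-9.85) = -0.13°C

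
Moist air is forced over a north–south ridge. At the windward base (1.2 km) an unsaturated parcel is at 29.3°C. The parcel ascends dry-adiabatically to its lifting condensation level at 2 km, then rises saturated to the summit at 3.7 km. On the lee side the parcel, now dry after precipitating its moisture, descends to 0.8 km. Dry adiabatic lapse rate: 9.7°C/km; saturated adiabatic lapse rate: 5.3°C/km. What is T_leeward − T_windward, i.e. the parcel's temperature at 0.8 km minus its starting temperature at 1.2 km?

1200–2000 m, dry: Δz = 0.8 km ⇒ ΔT = -7.76°C; T = 21.54°C
2000–3700 m, saturated: Δz = 1.7 km ⇒ ΔT = -9.01°C; T = 12.53°C
3700–800 m, dry descent: Δz = 2.9 km ⇒ ΔT = +28.13°C; T = 40.66°C
Net change vs windward start: 40.66 − 29.3 = +11.36°C

+11.36°C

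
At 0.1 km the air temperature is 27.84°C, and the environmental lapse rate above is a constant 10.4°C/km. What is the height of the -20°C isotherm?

Height above start = (27.84 − (-20)) / 10.4 = 4.6 km
Altitude = 100 m + 4600 m = 4700 m

4.7 km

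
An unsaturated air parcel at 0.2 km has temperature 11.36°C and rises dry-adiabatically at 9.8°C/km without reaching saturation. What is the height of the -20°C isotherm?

Height above start = (11.36 − (-20)) / 9.8 = 3.2 km
Altitude = 200 m + 3200 m = 3400 m

3.4 km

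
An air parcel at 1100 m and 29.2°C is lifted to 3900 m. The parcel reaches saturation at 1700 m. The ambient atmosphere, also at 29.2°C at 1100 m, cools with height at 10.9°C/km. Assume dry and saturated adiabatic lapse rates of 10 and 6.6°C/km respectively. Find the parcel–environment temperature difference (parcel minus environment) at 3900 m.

+10°C (parcel warmer than environment)

Parcel:
  From 1100 m to 1700 m (dry): cools by 10 × 0.6 = 6°C, giving 23.2°C.
  From 1700 m to 3900 m (saturated): cools by 6.6 × 2.2 = 14.52°C, giving 8.68°C.
Environment:
  From 1100 m to 3900 m (environment): cools by 10.9 × 2.8 = 30.52°C, giving -1.32°C.
T_parcel − T_env = 8.68 − (-1.32) = +10°C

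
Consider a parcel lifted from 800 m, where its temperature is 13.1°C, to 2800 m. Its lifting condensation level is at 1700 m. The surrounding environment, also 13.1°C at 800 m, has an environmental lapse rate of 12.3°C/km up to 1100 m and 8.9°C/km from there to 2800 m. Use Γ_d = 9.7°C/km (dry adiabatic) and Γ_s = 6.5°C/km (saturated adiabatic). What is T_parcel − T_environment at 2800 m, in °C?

Parcel:
  Dry to 1700 m: -9.7 × 0.9 km = -8.73°C, so T = 4.37°C.
  Saturated to 2800 m: -6.5 × 1.1 km = -7.15°C, so T = -2.78°C.
Environment:
  Environment, lower layer to 1100 m: -12.3 × 0.3 km = -3.69°C, so T = 9.41°C.
  Environment, upper layer to 2800 m: -8.9 × 1.7 km = -15.13°C, so T = -5.72°C.
T_parcel − T_env = -2.78 − (-5.72) = +2.94°C

+2.94°C (parcel warmer than environment)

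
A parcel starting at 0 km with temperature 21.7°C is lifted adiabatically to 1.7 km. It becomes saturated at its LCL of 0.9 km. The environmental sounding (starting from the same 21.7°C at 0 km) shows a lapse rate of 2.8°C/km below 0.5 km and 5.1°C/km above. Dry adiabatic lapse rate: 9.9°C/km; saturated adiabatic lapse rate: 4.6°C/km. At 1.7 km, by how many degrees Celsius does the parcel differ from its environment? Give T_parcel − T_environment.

-5.07°C (parcel cooler than environment)

Parcel:
  From 0 m to 900 m (dry): cools by 9.9 × 0.9 = 8.91°C, giving 12.79°C.
  From 900 m to 1700 m (saturated): cools by 4.6 × 0.8 = 3.68°C, giving 9.11°C.
Environment:
  From 0 m to 500 m (environment, lower layer): cools by 2.8 × 0.5 = 1.4°C, giving 20.3°C.
  From 500 m to 1700 m (environment, upper layer): cools by 5.1 × 1.2 = 6.12°C, giving 14.18°C.
T_parcel − T_env = 9.11 − 14.18 = -5.07°C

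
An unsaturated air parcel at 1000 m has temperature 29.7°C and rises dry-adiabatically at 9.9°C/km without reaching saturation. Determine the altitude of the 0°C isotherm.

4000 m

Height above start = (29.7 − 0) / 9.9 = 3 km
Altitude = 1000 m + 3000 m = 4000 m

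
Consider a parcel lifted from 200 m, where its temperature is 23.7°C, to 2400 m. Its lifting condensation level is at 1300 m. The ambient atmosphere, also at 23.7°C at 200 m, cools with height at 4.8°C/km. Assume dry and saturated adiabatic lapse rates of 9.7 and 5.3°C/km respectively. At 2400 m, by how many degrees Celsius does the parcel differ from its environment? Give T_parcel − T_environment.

-5.94°C (parcel cooler than environment)

Parcel:
  Dry to 1300 m: -9.7 × 1.1 km = -10.67°C, so T = 13.03°C.
  Saturated to 2400 m: -5.3 × 1.1 km = -5.83°C, so T = 7.2°C.
Environment:
  Environment to 2400 m: -4.8 × 2.2 km = -10.56°C, so T = 13.14°C.
T_parcel − T_env = 7.2 − 13.14 = -5.94°C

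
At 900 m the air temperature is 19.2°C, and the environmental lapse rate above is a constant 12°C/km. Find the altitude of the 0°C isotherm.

Height above start = (19.2 − 0) / 12 = 1.6 km
Altitude = 900 m + 1600 m = 2500 m

2500 m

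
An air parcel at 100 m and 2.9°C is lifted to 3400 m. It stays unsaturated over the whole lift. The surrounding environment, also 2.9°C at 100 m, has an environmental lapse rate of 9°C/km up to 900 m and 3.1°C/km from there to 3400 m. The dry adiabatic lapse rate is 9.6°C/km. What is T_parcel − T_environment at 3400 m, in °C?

Parcel:
  100–3400 m, dry: Δz = 3.3 km ⇒ ΔT = -31.68°C; T = -28.78°C
Environment:
  100–900 m, environment, lower layer: Δz = 0.8 km ⇒ ΔT = -7.2°C; T = -4.3°C
  900–3400 m, environment, upper layer: Δz = 2.5 km ⇒ ΔT = -7.75°C; T = -12.05°C
T_parcel − T_env = -28.78 − (-12.05) = -16.73°C

-16.73°C (parcel cooler than environment)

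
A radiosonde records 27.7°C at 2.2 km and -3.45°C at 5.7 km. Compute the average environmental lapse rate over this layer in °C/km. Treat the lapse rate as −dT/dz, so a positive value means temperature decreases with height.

Γ = −ΔT/Δz = (27.7 − (-3.45)) / (5700 − 2200) m
  = 31.15°C / 3.5 km = 8.9°C/km

8.9°C/km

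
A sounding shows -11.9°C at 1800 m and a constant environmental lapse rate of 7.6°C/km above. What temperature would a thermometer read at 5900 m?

-43.06°C

1800–5900 m, environmental: Δz = 4.1 km ⇒ ΔT = -31.16°C; T = -43.06°C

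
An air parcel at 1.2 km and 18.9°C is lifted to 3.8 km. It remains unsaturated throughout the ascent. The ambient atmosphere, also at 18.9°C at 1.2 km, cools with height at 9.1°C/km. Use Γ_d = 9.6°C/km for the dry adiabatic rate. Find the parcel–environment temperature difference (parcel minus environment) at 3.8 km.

-1.3°C (parcel cooler than environment)

Parcel:
  From 1200 m to 3800 m (dry): cools by 9.6 × 2.6 = 24.96°C, giving -6.06°C.
Environment:
  From 1200 m to 3800 m (environment): cools by 9.1 × 2.6 = 23.66°C, giving -4.76°C.
T_parcel − T_env = -6.06 − (-4.76) = -1.3°C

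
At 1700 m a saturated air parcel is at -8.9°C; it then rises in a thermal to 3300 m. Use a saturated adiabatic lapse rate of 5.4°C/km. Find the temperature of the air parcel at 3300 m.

-17.54°C

Saturated adiabatic to 3300 m: -5.4 × 1.6 km = -8.64°C, so T = -17.54°C.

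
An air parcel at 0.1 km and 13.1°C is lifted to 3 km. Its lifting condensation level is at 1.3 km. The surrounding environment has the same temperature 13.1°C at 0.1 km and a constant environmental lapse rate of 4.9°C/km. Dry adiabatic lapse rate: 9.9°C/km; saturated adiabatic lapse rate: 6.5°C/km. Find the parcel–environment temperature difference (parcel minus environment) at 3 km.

-8.72°C (parcel cooler than environment)

Parcel:
  100–1300 m, dry: Δz = 1.2 km ⇒ ΔT = -11.88°C; T = 1.22°C
  1300–3000 m, saturated: Δz = 1.7 km ⇒ ΔT = -11.05°C; T = -9.83°C
Environment:
  100–3000 m, environment: Δz = 2.9 km ⇒ ΔT = -14.21°C; T = -1.11°C
T_parcel − T_env = -9.83 − (-1.11) = -8.72°C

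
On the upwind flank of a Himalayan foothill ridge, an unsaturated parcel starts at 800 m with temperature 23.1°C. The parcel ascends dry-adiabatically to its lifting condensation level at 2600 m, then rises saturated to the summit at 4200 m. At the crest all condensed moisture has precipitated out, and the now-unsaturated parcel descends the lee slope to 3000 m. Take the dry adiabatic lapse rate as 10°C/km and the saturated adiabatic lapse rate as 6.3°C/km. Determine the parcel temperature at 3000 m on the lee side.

7.02°C

800 → 2600 m (dry, 10°C/km): ΔT = -10 × 1.8 = -18°C → T = 5.1°C
2600 → 4200 m (saturated, 6.3°C/km): ΔT = -6.3 × 1.6 = -10.08°C → T = -4.98°C
4200 → 3000 m (dry descent, 10°C/km): ΔT = +10 × 1.2 = +12°C → T = 7.02°C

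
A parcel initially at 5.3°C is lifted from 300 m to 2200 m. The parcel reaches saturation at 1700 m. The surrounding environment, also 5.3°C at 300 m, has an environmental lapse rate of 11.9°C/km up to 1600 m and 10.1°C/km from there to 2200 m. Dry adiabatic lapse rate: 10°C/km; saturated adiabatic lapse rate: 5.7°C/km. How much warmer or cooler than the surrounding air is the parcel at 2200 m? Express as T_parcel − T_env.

+4.68°C (parcel warmer than environment)

Parcel:
  From 300 m to 1700 m (dry): cools by 10 × 1.4 = 14°C, giving -8.7°C.
  From 1700 m to 2200 m (saturated): cools by 5.7 × 0.5 = 2.85°C, giving -11.55°C.
Environment:
  From 300 m to 1600 m (environment, lower layer): cools by 11.9 × 1.3 = 15.47°C, giving -10.17°C.
  From 1600 m to 2200 m (environment, upper layer): cools by 10.1 × 0.6 = 6.06°C, giving -16.23°C.
T_parcel − T_env = -11.55 − (-16.23) = +4.68°C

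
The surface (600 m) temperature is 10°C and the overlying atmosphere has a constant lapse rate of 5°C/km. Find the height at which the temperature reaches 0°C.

Height above start = (10 − 0) / 5 = 2 km
Altitude = 600 m + 2000 m = 2600 m

2600 m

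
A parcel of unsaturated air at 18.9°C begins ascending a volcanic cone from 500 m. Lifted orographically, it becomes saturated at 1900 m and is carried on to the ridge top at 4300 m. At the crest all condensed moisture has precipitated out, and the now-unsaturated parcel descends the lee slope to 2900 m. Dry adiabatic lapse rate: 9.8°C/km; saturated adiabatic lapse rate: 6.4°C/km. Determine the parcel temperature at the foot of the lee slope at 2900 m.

500–1900 m, dry: Δz = 1.4 km ⇒ ΔT = -13.72°C; T = 5.18°C
1900–4300 m, saturated: Δz = 2.4 km ⇒ ΔT = -15.36°C; T = -10.18°C
4300–2900 m, dry descent: Δz = 1.4 km ⇒ ΔT = +13.72°C; T = 3.54°C

3.54°C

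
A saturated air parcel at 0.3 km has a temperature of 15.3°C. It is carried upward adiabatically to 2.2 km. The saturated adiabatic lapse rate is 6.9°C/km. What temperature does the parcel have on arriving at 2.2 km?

2.19°C

Saturated adiabatic to 2200 m: -6.9 × 1.9 km = -13.11°C, so T = 2.19°C.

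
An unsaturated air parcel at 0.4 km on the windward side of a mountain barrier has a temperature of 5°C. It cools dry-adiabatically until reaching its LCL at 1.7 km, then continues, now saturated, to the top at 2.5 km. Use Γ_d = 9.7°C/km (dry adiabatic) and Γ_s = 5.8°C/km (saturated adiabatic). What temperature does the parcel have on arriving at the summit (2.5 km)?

400 → 1700 m (dry, 9.7°C/km): ΔT = -9.7 × 1.3 = -12.61°C → T = -7.61°C
1700 → 2500 m (saturated, 5.8°C/km): ΔT = -5.8 × 0.8 = -4.64°C → T = -12.25°C

-12.25°C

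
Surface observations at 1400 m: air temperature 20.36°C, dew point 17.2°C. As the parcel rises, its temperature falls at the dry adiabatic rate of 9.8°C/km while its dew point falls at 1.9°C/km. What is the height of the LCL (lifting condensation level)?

1800 m

T and T_d converge at 9.8 − 1.9 = 7.9°C per km
Height above start = (20.36 − 17.2) / 7.9 = 0.4 km
LCL altitude = 1400 m + 400 m = 1800 m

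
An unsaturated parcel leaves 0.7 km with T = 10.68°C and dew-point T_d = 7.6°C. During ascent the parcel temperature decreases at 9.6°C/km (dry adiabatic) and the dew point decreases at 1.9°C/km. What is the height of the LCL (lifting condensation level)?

1.1 km

T and T_d converge at 9.6 − 1.9 = 7.7°C per km
Height above start = (10.68 − 7.6) / 7.7 = 0.4 km
LCL altitude = 700 m + 400 m = 1100 m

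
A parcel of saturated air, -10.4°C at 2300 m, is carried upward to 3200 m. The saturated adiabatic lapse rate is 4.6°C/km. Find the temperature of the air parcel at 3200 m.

From 2300 m to 3200 m (saturated adiabatic): cools by 4.6 × 0.9 = 4.14°C, giving -14.54°C.

-14.54°C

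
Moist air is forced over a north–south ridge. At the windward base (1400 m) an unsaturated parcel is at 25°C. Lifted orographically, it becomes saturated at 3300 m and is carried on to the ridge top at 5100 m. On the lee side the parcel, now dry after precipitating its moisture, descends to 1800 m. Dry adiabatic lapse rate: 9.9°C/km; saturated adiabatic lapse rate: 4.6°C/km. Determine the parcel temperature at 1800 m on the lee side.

30.58°C

1400–3300 m, dry: Δz = 1.9 km ⇒ ΔT = -18.81°C; T = 6.19°C
3300–5100 m, saturated: Δz = 1.8 km ⇒ ΔT = -8.28°C; T = -2.09°C
5100–1800 m, dry descent: Δz = 3.3 km ⇒ ΔT = +32.67°C; T = 30.58°C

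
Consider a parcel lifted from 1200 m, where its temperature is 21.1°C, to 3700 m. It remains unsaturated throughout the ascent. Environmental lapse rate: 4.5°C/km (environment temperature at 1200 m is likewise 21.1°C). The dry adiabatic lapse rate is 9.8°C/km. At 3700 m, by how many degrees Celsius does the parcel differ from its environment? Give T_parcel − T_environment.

Parcel:
  1200 → 3700 m (dry, 9.8°C/km): ΔT = -9.8 × 2.5 = -24.5°C → T = -3.4°C
Environment:
  1200 → 3700 m (environment, 4.5°C/km): ΔT = -4.5 × 2.5 = -11.25°C → T = 9.85°C
T_parcel − T_env = -3.4 − 9.85 = -13.25°C

-13.25°C (parcel cooler than environment)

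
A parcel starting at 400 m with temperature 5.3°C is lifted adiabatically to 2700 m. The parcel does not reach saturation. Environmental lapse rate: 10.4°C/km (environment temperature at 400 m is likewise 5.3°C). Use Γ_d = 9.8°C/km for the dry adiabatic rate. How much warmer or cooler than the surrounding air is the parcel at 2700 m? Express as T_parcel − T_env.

+1.38°C (parcel warmer than environment)

Parcel:
  From 400 m to 2700 m (dry): cools by 9.8 × 2.3 = 22.54°C, giving -17.24°C.
Environment:
  From 400 m to 2700 m (environment): cools by 10.4 × 2.3 = 23.92°C, giving -18.62°C.
T_parcel − T_env = -17.24 − (-18.62) = +1.38°C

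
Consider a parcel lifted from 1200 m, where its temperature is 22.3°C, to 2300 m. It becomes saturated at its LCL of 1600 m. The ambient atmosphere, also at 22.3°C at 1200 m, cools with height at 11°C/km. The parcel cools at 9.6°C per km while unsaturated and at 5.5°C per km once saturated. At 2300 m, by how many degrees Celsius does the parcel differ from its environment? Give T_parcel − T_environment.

+4.41°C (parcel warmer than environment)

Parcel:
  1200–1600 m, dry: Δz = 0.4 km ⇒ ΔT = -3.84°C; T = 18.46°C
  1600–2300 m, saturated: Δz = 0.7 km ⇒ ΔT = -3.85°C; T = 14.61°C
Environment:
  1200–2300 m, environment: Δz = 1.1 km ⇒ ΔT = -12.1°C; T = 10.2°C
T_parcel − T_env = 14.61 − 10.2 = +4.41°C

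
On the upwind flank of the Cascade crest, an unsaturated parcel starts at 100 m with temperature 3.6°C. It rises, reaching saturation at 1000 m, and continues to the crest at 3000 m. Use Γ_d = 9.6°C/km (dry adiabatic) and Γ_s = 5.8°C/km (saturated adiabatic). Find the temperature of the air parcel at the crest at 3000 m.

100 → 1000 m (dry, 9.6°C/km): ΔT = -9.6 × 0.9 = -8.64°C → T = -5.04°C
1000 → 3000 m (saturated, 5.8°C/km): ΔT = -5.8 × 2 = -11.6°C → T = -16.64°C

-16.64°C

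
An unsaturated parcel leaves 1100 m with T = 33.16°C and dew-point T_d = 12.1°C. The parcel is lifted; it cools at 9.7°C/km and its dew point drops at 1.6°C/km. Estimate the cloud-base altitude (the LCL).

T and T_d converge at 9.7 − 1.6 = 8.1°C per km
Height above start = (33.16 − 12.1) / 8.1 = 2.6 km
LCL altitude = 1100 m + 2600 m = 3700 m

3700 m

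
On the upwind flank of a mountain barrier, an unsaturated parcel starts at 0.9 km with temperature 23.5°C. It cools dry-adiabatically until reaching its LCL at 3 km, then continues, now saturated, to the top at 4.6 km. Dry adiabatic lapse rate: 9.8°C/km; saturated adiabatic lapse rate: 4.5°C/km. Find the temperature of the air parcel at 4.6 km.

-4.28°C

Dry to 3000 m: -9.8 × 2.1 km = -20.58°C, so T = 2.92°C.
Saturated to 4600 m: -4.5 × 1.6 km = -7.2°C, so T = -4.28°C.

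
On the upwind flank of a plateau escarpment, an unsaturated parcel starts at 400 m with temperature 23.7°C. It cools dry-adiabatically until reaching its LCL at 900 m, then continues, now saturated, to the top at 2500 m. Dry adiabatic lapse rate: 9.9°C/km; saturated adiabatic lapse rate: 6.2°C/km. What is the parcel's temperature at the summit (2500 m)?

8.83°C

400 → 900 m (dry, 9.9°C/km): ΔT = -9.9 × 0.5 = -4.95°C → T = 18.75°C
900 → 2500 m (saturated, 6.2°C/km): ΔT = -6.2 × 1.6 = -9.92°C → T = 8.83°C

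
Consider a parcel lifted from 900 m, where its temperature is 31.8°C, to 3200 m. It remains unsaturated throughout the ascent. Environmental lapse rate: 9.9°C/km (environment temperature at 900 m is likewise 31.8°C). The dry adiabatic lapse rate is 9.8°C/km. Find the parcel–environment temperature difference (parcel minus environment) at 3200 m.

+0.23°C (parcel warmer than environment)

Parcel:
  900 → 3200 m (dry, 9.8°C/km): ΔT = -9.8 × 2.3 = -22.54°C → T = 9.26°C
Environment:
  900 → 3200 m (environment, 9.9°C/km): ΔT = -9.9 × 2.3 = -22.77°C → T = 9.03°C
T_parcel − T_env = 9.26 − 9.03 = +0.23°C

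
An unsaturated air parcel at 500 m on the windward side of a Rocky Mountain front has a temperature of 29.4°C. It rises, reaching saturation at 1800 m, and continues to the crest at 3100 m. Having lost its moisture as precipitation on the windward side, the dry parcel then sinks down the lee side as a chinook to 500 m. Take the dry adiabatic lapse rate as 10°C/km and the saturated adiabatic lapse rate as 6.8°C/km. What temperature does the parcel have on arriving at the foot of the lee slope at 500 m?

33.56°C

Dry to 1800 m: -10 × 1.3 km = -13°C, so T = 16.4°C.
Saturated to 3100 m: -6.8 × 1.3 km = -8.84°C, so T = 7.56°C.
Dry descent to 500 m: +10 × 2.6 km = +26°C, so T = 33.56°C.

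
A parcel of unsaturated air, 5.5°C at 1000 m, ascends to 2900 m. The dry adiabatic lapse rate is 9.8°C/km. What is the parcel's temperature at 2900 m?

1000–2900 m, dry adiabatic: Δz = 1.9 km ⇒ ΔT = -18.62°C; T = -13.12°C

-13.12°C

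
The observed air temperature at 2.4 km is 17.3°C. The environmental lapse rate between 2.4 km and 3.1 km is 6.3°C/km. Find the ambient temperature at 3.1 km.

2400–3100 m, environmental: Δz = 0.7 km ⇒ ΔT = -4.41°C; T = 12.89°C

12.89°C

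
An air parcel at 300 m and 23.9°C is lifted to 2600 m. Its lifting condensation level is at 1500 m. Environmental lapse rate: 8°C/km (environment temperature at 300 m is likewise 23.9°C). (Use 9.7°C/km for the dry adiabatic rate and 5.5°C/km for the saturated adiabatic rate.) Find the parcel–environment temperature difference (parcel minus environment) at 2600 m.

+0.71°C (parcel warmer than environment)

Parcel:
  300 → 1500 m (dry, 9.7°C/km): ΔT = -9.7 × 1.2 = -11.64°C → T = 12.26°C
  1500 → 2600 m (saturated, 5.5°C/km): ΔT = -5.5 × 1.1 = -6.05°C → T = 6.21°C
Environment:
  300 → 2600 m (environment, 8°C/km): ΔT = -8 × 2.3 = -18.4°C → T = 5.5°C
T_parcel − T_env = 6.21 − 5.5 = +0.71°C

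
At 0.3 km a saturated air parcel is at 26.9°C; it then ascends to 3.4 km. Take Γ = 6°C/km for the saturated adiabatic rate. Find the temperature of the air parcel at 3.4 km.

300 → 3400 m (saturated adiabatic, 6°C/km): ΔT = -6 × 3.1 = -18.6°C → T = 8.3°C

8.3°C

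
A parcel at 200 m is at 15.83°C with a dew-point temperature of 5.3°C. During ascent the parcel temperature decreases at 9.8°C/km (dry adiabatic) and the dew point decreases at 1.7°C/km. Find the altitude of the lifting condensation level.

T and T_d converge at 9.8 − 1.7 = 8.1°C per km
Height above start = (15.83 − 5.3) / 8.1 = 1.3 km
LCL altitude = 200 m + 1300 m = 1500 m

1500 m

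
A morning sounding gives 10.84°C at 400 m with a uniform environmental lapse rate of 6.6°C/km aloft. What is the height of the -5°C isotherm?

Height above start = (10.84 − (-5)) / 6.6 = 2.4 km
Altitude = 400 m + 2400 m = 2800 m

2800 m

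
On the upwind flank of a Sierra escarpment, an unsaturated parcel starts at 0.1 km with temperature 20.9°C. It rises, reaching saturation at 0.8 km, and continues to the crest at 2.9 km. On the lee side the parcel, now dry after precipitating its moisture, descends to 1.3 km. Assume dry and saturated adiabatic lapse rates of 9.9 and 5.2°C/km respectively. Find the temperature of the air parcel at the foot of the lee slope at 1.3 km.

18.89°C

From 100 m to 800 m (dry): cools by 9.9 × 0.7 = 6.93°C, giving 13.97°C.
From 800 m to 2900 m (saturated): cools by 5.2 × 2.1 = 10.92°C, giving 3.05°C.
From 2900 m to 1300 m (dry descent): warms by 9.9 × 1.6 = 15.84°C, giving 18.89°C.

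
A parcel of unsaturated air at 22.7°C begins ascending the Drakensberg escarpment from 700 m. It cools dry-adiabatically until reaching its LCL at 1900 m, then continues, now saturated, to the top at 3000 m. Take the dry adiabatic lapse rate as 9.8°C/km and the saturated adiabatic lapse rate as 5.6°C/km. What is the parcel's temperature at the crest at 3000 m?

Dry to 1900 m: -9.8 × 1.2 km = -11.76°C, so T = 10.94°C.
Saturated to 3000 m: -5.6 × 1.1 km = -6.16°C, so T = 4.78°C.

4.78°C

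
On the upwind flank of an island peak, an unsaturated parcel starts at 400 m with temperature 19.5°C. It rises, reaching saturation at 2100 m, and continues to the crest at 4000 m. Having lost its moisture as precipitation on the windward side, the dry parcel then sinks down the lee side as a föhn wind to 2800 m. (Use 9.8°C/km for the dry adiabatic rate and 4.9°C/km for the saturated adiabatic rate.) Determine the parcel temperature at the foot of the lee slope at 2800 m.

From 400 m to 2100 m (dry): cools by 9.8 × 1.7 = 16.66°C, giving 2.84°C.
From 2100 m to 4000 m (saturated): cools by 4.9 × 1.9 = 9.31°C, giving -6.47°C.
From 4000 m to 2800 m (dry descent): warms by 9.8 × 1.2 = 11.76°C, giving 5.29°C.

5.29°C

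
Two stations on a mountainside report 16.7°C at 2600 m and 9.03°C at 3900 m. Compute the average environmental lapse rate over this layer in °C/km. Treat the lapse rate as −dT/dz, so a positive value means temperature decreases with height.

5.9°C/km

Γ = −ΔT/Δz = (16.7 − 9.03) / (3900 − 2600) m
  = 7.67°C / 1.3 km = 5.9°C/km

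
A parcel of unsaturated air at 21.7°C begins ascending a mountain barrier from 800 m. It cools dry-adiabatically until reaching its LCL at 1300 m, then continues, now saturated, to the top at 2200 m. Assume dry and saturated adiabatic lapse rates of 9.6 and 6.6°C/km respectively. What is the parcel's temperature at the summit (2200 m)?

10.96°C

From 800 m to 1300 m (dry): cools by 9.6 × 0.5 = 4.8°C, giving 16.9°C.
From 1300 m to 2200 m (saturated): cools by 6.6 × 0.9 = 5.94°C, giving 10.96°C.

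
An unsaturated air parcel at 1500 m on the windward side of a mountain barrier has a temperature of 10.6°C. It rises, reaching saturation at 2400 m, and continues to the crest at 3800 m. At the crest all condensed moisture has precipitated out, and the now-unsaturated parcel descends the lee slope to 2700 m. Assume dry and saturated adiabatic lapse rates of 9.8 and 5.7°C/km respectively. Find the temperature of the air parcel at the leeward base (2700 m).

1500 → 2400 m (dry, 9.8°C/km): ΔT = -9.8 × 0.9 = -8.82°C → T = 1.78°C
2400 → 3800 m (saturated, 5.7°C/km): ΔT = -5.7 × 1.4 = -7.98°C → T = -6.2°C
3800 → 2700 m (dry descent, 9.8°C/km): ΔT = +9.8 × 1.1 = +10.78°C → T = 4.58°C

4.58°C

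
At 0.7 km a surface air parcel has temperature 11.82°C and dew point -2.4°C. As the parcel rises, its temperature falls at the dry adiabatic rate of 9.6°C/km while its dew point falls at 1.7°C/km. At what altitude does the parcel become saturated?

T and T_d converge at 9.6 − 1.7 = 7.9°C per km
Height above start = (11.82 − (-2.4)) / 7.9 = 1.8 km
LCL altitude = 700 m + 1800 m = 2500 m

2.5 km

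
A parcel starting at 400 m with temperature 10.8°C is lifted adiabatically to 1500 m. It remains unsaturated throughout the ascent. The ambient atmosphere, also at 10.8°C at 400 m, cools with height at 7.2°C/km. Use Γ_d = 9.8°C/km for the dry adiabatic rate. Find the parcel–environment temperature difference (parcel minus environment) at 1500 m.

Parcel:
  From 400 m to 1500 m (dry): cools by 9.8 × 1.1 = 10.78°C, giving 0.02°C.
Environment:
  From 400 m to 1500 m (environment): cools by 7.2 × 1.1 = 7.92°C, giving 2.88°C.
T_parcel − T_env = 0.02 − 2.88 = -2.86°C

-2.86°C (parcel cooler than environment)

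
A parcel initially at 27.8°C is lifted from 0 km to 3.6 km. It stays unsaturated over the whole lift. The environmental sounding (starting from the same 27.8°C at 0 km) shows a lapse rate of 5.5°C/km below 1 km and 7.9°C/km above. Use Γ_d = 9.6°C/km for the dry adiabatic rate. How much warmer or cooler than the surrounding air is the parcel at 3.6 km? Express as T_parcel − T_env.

-8.52°C (parcel cooler than environment)

Parcel:
  0 → 3600 m (dry, 9.6°C/km): ΔT = -9.6 × 3.6 = -34.56°C → T = -6.76°C
Environment:
  0 → 1000 m (environment, lower layer, 5.5°C/km): ΔT = -5.5 × 1 = -5.5°C → T = 22.3°C
  1000 → 3600 m (environment, upper layer, 7.9°C/km): ΔT = -7.9 × 2.6 = -20.54°C → T = 1.76°C
T_parcel − T_env = -6.76 − 1.76 = -8.52°C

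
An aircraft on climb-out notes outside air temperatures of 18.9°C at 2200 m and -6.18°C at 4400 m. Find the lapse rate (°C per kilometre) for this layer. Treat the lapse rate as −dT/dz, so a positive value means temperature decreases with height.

Γ = −ΔT/Δz = (18.9 − (-6.18)) / (4400 − 2200) m
  = 25.08°C / 2.2 km = 11.4°C/km

11.4°C/km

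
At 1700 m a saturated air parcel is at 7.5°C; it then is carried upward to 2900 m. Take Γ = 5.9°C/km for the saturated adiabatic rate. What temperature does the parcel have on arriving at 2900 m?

1700–2900 m, saturated adiabatic: Δz = 1.2 km ⇒ ΔT = -7.08°C; T = 0.42°C

0.42°C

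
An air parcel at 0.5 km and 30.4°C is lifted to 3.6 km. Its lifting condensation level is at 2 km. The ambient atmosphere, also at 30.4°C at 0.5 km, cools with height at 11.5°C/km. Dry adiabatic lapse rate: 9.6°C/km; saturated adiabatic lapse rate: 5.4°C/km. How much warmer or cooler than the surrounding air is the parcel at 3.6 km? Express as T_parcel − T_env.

Parcel:
  500–2000 m, dry: Δz = 1.5 km ⇒ ΔT = -14.4°C; T = 16°C
  2000–3600 m, saturated: Δz = 1.6 km ⇒ ΔT = -8.64°C; T = 7.36°C
Environment:
  500–3600 m, environment: Δz = 3.1 km ⇒ ΔT = -35.65°C; T = -5.25°C
T_parcel − T_env = 7.36 − (-5.25) = +12.61°C

+12.61°C (parcel warmer than environment)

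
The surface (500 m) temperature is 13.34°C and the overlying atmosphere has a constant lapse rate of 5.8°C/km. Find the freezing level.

2800 m

Height above start = (13.34 − 0) / 5.8 = 2.3 km
Altitude = 500 m + 2300 m = 2800 m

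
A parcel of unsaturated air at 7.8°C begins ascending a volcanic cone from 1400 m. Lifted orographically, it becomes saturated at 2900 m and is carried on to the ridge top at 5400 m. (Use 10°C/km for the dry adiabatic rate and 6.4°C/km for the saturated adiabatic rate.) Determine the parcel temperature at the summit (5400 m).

Dry to 2900 m: -10 × 1.5 km = -15°C, so T = -7.2°C.
Saturated to 5400 m: -6.4 × 2.5 km = -16°C, so T = -23.2°C.

-23.2°C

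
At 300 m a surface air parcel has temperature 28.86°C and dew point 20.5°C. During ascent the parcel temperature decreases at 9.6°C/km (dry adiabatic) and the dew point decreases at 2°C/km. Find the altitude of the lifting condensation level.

T and T_d converge at 9.6 − 2 = 7.6°C per km
Height above start = (28.86 − 20.5) / 7.6 = 1.1 km
LCL altitude = 300 m + 1100 m = 1400 m

1400 m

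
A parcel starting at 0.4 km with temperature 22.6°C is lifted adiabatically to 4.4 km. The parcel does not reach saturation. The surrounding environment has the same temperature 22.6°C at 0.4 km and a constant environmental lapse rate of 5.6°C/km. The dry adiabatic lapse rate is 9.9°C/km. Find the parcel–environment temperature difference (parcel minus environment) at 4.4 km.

Parcel:
  From 400 m to 4400 m (dry): cools by 9.9 × 4 = 39.6°C, giving -17°C.
Environment:
  From 400 m to 4400 m (environment): cools by 5.6 × 4 = 22.4°C, giving 0.2°C.
T_parcel − T_env = -17 − 0.2 = -17.2°C

-17.2°C (parcel cooler than environment)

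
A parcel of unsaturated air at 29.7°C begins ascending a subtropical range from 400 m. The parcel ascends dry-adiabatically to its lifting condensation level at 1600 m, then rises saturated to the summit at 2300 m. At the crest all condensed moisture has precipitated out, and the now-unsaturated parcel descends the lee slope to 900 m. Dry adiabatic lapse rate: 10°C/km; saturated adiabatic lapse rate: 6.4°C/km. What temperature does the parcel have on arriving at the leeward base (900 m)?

27.22°C

Dry to 1600 m: -10 × 1.2 km = -12°C, so T = 17.7°C.
Saturated to 2300 m: -6.4 × 0.7 km = -4.48°C, so T = 13.22°C.
Dry descent to 900 m: +10 × 1.4 km = +14°C, so T = 27.22°C.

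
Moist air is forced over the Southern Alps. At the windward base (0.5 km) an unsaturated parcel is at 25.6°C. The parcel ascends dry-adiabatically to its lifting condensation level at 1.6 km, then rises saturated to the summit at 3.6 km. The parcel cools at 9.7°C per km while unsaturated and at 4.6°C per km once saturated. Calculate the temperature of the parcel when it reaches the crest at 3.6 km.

500 → 1600 m (dry, 9.7°C/km): ΔT = -9.7 × 1.1 = -10.67°C → T = 14.93°C
1600 → 3600 m (saturated, 4.6°C/km): ΔT = -4.6 × 2 = -9.2°C → T = 5.73°C

5.73°C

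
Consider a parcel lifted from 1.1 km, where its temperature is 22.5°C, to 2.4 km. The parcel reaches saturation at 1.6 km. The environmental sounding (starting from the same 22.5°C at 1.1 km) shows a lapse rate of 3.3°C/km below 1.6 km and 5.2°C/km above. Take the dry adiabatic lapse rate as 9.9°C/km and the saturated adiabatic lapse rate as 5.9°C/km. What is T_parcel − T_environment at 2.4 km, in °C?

-3.86°C (parcel cooler than environment)

Parcel:
  Dry to 1600 m: -9.9 × 0.5 km = -4.95°C, so T = 17.55°C.
  Saturated to 2400 m: -5.9 × 0.8 km = -4.72°C, so T = 12.83°C.
Environment:
  Environment, lower layer to 1600 m: -3.3 × 0.5 km = -1.65°C, so T = 20.85°C.
  Environment, upper layer to 2400 m: -5.2 × 0.8 km = -4.16°C, so T = 16.69°C.
T_parcel − T_env = 12.83 − 16.69 = -3.86°C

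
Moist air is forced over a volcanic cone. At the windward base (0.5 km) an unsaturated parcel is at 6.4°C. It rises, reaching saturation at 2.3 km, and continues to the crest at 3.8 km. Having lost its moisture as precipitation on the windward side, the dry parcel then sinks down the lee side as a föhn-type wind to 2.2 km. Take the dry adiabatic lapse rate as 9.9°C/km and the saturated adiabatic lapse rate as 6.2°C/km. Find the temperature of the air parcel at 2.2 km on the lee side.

-4.88°C

From 500 m to 2300 m (dry): cools by 9.9 × 1.8 = 17.82°C, giving -11.42°C.
From 2300 m to 3800 m (saturated): cools by 6.2 × 1.5 = 9.3°C, giving -20.72°C.
From 3800 m to 2200 m (dry descent): warms by 9.9 × 1.6 = 15.84°C, giving -4.88°C.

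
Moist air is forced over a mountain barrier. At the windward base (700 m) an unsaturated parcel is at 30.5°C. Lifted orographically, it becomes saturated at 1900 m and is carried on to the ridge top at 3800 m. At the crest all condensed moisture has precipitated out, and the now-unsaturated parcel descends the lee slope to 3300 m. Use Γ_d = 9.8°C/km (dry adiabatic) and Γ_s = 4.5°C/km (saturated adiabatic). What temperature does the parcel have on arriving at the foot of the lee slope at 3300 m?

15.09°C

Dry to 1900 m: -9.8 × 1.2 km = -11.76°C, so T = 18.74°C.
Saturated to 3800 m: -4.5 × 1.9 km = -8.55°C, so T = 10.19°C.
Dry descent to 3300 m: +9.8 × 0.5 km = +4.9°C, so T = 15.09°C.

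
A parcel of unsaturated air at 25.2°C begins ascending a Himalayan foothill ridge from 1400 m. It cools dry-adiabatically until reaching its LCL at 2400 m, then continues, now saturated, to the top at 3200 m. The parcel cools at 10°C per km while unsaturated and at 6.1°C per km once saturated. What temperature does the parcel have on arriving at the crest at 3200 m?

10.32°C

From 1400 m to 2400 m (dry): cools by 10 × 1 = 10°C, giving 15.2°C.
From 2400 m to 3200 m (saturated): cools by 6.1 × 0.8 = 4.88°C, giving 10.32°C.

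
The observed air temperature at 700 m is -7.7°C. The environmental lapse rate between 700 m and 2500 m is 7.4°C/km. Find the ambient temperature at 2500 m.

Environmental to 2500 m: -7.4 × 1.8 km = -13.32°C, so T = -21.02°C.

-21.02°C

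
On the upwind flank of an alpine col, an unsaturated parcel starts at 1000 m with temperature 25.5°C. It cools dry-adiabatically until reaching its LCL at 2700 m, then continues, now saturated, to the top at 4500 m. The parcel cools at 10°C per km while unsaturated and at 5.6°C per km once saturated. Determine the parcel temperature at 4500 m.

1000–2700 m, dry: Δz = 1.7 km ⇒ ΔT = -17°C; T = 8.5°C
2700–4500 m, saturated: Δz = 1.8 km ⇒ ΔT = -10.08°C; T = -1.58°C

-1.58°C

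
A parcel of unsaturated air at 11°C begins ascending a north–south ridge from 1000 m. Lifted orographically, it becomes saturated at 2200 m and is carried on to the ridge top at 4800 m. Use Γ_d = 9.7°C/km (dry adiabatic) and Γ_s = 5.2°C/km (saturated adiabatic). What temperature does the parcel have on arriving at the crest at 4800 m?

From 1000 m to 2200 m (dry): cools by 9.7 × 1.2 = 11.64°C, giving -0.64°C.
From 2200 m to 4800 m (saturated): cools by 5.2 × 2.6 = 13.52°C, giving -14.16°C.

-14.16°C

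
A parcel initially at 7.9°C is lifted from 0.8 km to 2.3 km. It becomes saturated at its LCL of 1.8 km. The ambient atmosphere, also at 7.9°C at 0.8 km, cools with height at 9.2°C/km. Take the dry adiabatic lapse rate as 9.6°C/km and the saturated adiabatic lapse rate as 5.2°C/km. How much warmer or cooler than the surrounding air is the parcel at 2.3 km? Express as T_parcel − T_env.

Parcel:
  800 → 1800 m (dry, 9.6°C/km): ΔT = -9.6 × 1 = -9.6°C → T = -1.7°C
  1800 → 2300 m (saturated, 5.2°C/km): ΔT = -5.2 × 0.5 = -2.6°C → T = -4.3°C
Environment:
  800 → 2300 m (environment, 9.2°C/km): ΔT = -9.2 × 1.5 = -13.8°C → T = -5.9°C
T_parcel − T_env = -4.3 − (-5.9) = +1.6°C

+1.6°C (parcel warmer than environment)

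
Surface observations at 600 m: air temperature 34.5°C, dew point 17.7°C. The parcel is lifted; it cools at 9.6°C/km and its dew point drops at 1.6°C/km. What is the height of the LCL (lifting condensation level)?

T and T_d converge at 9.6 − 1.6 = 8°C per km
Height above start = (34.5 − 17.7) / 8 = 2.1 km
LCL altitude = 600 m + 2100 m = 2700 m

2700 m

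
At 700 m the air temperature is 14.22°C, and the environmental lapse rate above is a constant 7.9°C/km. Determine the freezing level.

Height above start = (14.22 − 0) / 7.9 = 1.8 km
Altitude = 700 m + 1800 m = 2500 m

2500 m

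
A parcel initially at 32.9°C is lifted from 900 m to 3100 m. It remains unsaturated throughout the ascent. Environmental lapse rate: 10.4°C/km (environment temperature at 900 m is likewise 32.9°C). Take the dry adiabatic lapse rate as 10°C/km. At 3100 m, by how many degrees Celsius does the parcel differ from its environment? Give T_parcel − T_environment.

+0.88°C (parcel warmer than environment)

Parcel:
  900–3100 m, dry: Δz = 2.2 km ⇒ ΔT = -22°C; T = 10.9°C
Environment:
  900–3100 m, environment: Δz = 2.2 km ⇒ ΔT = -22.88°C; T = 10.02°C
T_parcel − T_env = 10.9 − 10.02 = +0.88°C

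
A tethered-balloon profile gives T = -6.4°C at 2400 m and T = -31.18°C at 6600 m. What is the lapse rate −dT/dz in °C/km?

5.9°C/km

Γ = −ΔT/Δz = (-6.4 − (-31.18)) / (6600 − 2400) m
  = 24.78°C / 4.2 km = 5.9°C/km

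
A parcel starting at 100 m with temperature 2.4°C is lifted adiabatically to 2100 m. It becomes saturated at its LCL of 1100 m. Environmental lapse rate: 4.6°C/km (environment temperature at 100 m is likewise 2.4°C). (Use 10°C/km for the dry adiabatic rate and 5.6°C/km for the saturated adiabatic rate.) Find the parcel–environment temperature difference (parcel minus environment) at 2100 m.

-6.4°C (parcel cooler than environment)

Parcel:
  From 100 m to 1100 m (dry): cools by 10 × 1 = 10°C, giving -7.6°C.
  From 1100 m to 2100 m (saturated): cools by 5.6 × 1 = 5.6°C, giving -13.2°C.
Environment:
  From 100 m to 2100 m (environment): cools by 4.6 × 2 = 9.2°C, giving -6.8°C.
T_parcel − T_env = -13.2 − (-6.8) = -6.4°C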